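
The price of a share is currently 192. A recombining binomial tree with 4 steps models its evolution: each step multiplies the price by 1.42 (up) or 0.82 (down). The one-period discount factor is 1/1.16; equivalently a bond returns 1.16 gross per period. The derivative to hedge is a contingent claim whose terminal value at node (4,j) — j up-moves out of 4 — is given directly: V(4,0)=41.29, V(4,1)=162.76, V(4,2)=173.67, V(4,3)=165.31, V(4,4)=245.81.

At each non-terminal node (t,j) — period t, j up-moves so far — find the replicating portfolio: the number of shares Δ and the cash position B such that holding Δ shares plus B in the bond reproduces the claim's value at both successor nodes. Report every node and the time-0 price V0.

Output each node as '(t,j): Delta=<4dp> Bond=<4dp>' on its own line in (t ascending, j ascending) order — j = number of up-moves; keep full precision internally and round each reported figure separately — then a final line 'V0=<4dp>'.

(0,0): Delta=0.1364 Bond=68.6922
(1,0): Delta=0.2005 Bond=69.5929
(1,1): Delta=0.1081 Bond=87.3989
(2,0): Delta=0.6546 Bond=22.0991
(2,1): Delta=-0.0001 Bond=125.5615
(2,2): Delta=0.1558 Bond=82.8930
(3,0): Delta=1.9124 Bond=-107.5164
(3,1): Delta=0.0992 Bond=127.4566
(3,2): Delta=-0.0439 Bond=159.5649
(3,3): Delta=0.2440 Bond=47.6667
V0=94.8790

The replicating-portfolio and risk-neutral prices coincide; use p* = (1.16−0.82)/(1.42−0.82) = 0.5667 for the latter.
Payoff layer (t=4): V(4,0)=41.2900, V(4,1)=162.7600, V(4,2)=173.6700, V(4,3)=165.3100, V(4,4)=245.8100
  t=3,j=0: stock 105.8627 → up 150.3250 (V=162.7600), down 86.8074 (V=41.2900). Price 94.9336; hedge Δ=1.9124, bond B=-107.5164.
  t=3,j=1: stock 183.3231 → up 260.3189 (V=173.6700), down 150.3250 (V=162.7600). Price 145.6399; hedge Δ=0.0992, bond B=127.4566.
  t=3,j=2: stock 317.4620 → up 450.7961 (V=165.3100), down 260.3189 (V=173.6700). Price 145.6316; hedge Δ=-0.0439, bond B=159.5649.
  t=3,j=3: stock 549.7513 → up 780.6468 (V=245.8100), down 450.7961 (V=165.3100). Price 181.8333; hedge Δ=0.2440, bond B=47.6667.
  t=2,j=0: stock 129.1008 → up 183.3231 (V=145.6399), down 105.8627 (V=94.9336). Price 106.6097; hedge Δ=0.6546, bond B=22.0991.
  t=2,j=1: stock 223.5648 → up 317.4620 (V=145.6316), down 183.3231 (V=145.6399). Price 125.5476; hedge Δ=-0.0001, bond B=125.5615.
  t=2,j=2: stock 387.1488 → up 549.7513 (V=181.8333), down 317.4620 (V=145.6316). Price 143.2292; hedge Δ=0.1558, bond B=82.8930.
  t=1,j=0: stock 157.4400 → up 223.5648 (V=125.5476), down 129.1008 (V=106.6097). Price 101.1562; hedge Δ=0.2005, bond B=69.5929.
  t=1,j=1: stock 272.6400 → up 387.1488 (V=143.2292), down 223.5648 (V=125.5476). Price 116.8683; hedge Δ=0.1081, bond B=87.3989.
  t=0,j=0: stock 192.0000 → up 272.6400 (V=116.8683), down 157.4400 (V=101.1562). Price 94.8790; hedge Δ=0.1364, bond B=68.6922.
Self-financing check: at every node Δ·S+B equals the discounted successor values.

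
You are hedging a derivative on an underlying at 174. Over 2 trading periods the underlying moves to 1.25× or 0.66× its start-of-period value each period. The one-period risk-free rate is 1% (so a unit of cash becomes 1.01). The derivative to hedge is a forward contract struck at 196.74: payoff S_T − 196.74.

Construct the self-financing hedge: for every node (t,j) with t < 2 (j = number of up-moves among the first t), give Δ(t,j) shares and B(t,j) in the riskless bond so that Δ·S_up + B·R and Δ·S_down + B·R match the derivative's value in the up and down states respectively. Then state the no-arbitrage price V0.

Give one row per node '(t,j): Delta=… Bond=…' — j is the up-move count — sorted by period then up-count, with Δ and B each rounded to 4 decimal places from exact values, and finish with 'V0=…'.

(0,0): Delta=1.0000 Bond=-192.8634
(1,0): Delta=1.0000 Bond=-194.7921
(1,1): Delta=1.0000 Bond=-194.7921
V0=-18.8634

No-arbitrage ⇒ martingale measure with p* = (R−d)/(u−d) = 0.5932.
Payoff layer (t=2): V(2,0)=-120.9456, V(2,1)=-53.1900, V(2,2)=75.1350
Node (1,0) S=114.8400: V=(p*·-53.1900+(1−p*)·-120.9456)/1.01=-79.9521; Δ=(-53.1900−-120.9456)/(143.5500−75.7944)=1.0000; B=V−Δ·S=-194.7921
Node (1,1) S=217.5000: V=(p*·75.1350+(1−p*)·-53.1900)/1.01=22.7079; Δ=(75.1350−-53.1900)/(271.8750−143.5500)=1.0000; B=V−Δ·S=-194.7921
Node (0,0) S=174.0000: V=(p*·22.7079+(1−p*)·-79.9521)/1.01=-18.8634; Δ=(22.7079−-79.9521)/(217.5000−114.8400)=1.0000; B=V−Δ·S=-192.8634
The time-0 hedge costs -18.8634, which is the no-arbitrage price.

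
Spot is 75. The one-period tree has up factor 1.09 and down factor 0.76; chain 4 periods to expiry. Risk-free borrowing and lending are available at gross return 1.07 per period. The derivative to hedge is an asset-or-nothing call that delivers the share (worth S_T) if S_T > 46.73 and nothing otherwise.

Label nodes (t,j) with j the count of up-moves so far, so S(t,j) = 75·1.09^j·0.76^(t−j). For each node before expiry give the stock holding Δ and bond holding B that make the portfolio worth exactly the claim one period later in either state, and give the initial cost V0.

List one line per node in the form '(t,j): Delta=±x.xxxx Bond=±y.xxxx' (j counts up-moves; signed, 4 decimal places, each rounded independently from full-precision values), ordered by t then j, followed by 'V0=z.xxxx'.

(0,0): Delta=1.0122 Bond=-0.9361
(1,0): Delta=1.1879 Bond=-11.0175
(1,1): Delta=1.0043 Bond=-0.3554
(2,0): Delta=3.1608 Bond=-97.2571
(2,1): Delta=1.0991 Bond=-6.2747
(2,2): Delta=1.0000 Bond=0.0000
(3,0): Delta=0.0000 Bond=0.0000
(3,1): Delta=3.3030 Bond=-110.7790
(3,2): Delta=1.0000 Bond=0.0000
(3,3): Delta=1.0000 Bond=0.0000
V0=74.9768

Risk-neutral probability p* = (R−d)/(u−d) = (1.07−0.76)/(1.09−0.76) = 0.9394.
Terminal values V(4,·): V(4,0)=0.0000, V(4,1)=0.0000, V(4,2)=51.4685, V(4,3)=73.8167, V(4,4)=105.8686
  t=3,j=0: stock 32.9232 → up 35.8863 (V=0.0000), down 25.0216 (V=0.0000). Price 0.0000; hedge Δ=0.0000, bond B=0.0000.
  t=3,j=1: stock 47.2188 → up 51.4685 (V=51.4685), down 35.8863 (V=0.0000). Price 45.1862; hedge Δ=3.3030, bond B=-110.7790.
  t=3,j=2: stock 67.7217 → up 73.8167 (V=73.8167), down 51.4685 (V=51.4685). Price 67.7217; hedge Δ=1.0000, bond B=0.0000.
  t=3,j=3: stock 97.1272 → up 105.8686 (V=105.8686), down 73.8167 (V=73.8167). Price 97.1272; hedge Δ=1.0000, bond B=0.0000.
  t=2,j=0: stock 43.3200 → up 47.2188 (V=45.1862), down 32.9232 (V=0.0000). Price 39.6707; hedge Δ=3.1608, bond B=-97.2571.
  t=2,j=1: stock 62.1300 → up 67.7217 (V=67.7217), down 47.2188 (V=45.1862). Price 62.0149; hedge Δ=1.0991, bond B=-6.2747.
  t=2,j=2: stock 89.1075 → up 97.1272 (V=97.1272), down 67.7217 (V=67.7217). Price 89.1075; hedge Δ=1.0000, bond B=0.0000.
  t=1,j=0: stock 57.0000 → up 62.1300 (V=62.0149), down 43.3200 (V=39.6707). Price 56.6922; hedge Δ=1.1879, bond B=-11.0175.
  t=1,j=1: stock 81.7500 → up 89.1075 (V=89.1075), down 62.1300 (V=62.0149). Price 81.7435; hedge Δ=1.0043, bond B=-0.3554.
  t=0,j=0: stock 75.0000 → up 81.7500 (V=81.7435), down 57.0000 (V=56.6922). Price 74.9768; hedge Δ=1.0122, bond B=-0.9361.
Check: Δ(0,0)·S0 + B(0,0) = 74.9768 = V0.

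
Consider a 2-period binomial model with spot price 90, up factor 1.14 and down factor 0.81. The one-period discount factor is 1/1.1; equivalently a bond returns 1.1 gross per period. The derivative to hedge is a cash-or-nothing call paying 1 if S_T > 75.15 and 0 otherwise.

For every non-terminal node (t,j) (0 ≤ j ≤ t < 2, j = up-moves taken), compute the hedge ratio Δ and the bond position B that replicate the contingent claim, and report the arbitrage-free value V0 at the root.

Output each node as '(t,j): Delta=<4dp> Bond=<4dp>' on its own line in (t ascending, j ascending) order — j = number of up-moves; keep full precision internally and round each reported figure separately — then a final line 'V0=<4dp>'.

Since d<R<u, set p* = (R−d)/(u−d) = 0.8788; price each node as the discounted p*-expectation of its children.
Payoff layer (t=2): V(2,0)=0.0000, V(2,1)=1.0000, V(2,2)=1.0000
Node (1,0) S=72.9000: V=(p*·1.0000+(1−p*)·0.0000)/1.1=0.7989; Δ=(1.0000−0.0000)/(83.1060−59.0490)=0.0416; B=V−Δ·S=-2.2314
Node (1,1) S=102.6000: V=(p*·1.0000+(1−p*)·1.0000)/1.1=0.9091; Δ=(1.0000−1.0000)/(116.9640−83.1060)=0.0000; B=V−Δ·S=0.9091
Node (0,0) S=90.0000: V=(p*·0.9091+(1−p*)·0.7989)/1.1=0.8143; Δ=(0.9091−0.7989)/(102.6000−72.9000)=0.0037; B=V−Δ·S=0.4804
Root portfolio cost Δ·90+B reproduces V0=0.8143.

(0,0): Delta=0.0037 Bond=0.4804
(1,0): Delta=0.0416 Bond=-2.2314
(1,1): Delta=0.0000 Bond=0.9091
V0=0.8143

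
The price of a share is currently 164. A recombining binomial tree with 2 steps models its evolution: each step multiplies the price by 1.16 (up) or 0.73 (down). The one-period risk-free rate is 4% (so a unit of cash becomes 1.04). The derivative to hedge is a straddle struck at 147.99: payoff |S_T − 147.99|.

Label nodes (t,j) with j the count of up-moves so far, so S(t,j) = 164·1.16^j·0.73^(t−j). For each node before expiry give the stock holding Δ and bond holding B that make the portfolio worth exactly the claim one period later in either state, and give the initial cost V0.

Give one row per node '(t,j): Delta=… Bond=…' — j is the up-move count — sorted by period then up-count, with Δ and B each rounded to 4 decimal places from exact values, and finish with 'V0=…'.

(0,0): Delta=0.4290 Bond=-27.6788
(1,0): Delta=-1.0000 Bond=142.2981
(1,1): Delta=0.7772 Bond=-95.0120
V0=42.6829

Since d<R<u, set p* = (R−d)/(u−d) = 0.7209; price each node as the discounted p*-expectation of its children.
Payoff layer (t=2): V(2,0)=60.5944, V(2,1)=9.1148, V(2,2)=72.6884
  t=1,j=0: stock 119.7200 → up 138.8752 (V=9.1148), down 87.3956 (V=60.5944). Price 22.5781; hedge Δ=-1.0000, bond B=142.2981.
  t=1,j=1: stock 190.2400 → up 220.6784 (V=72.6884), down 138.8752 (V=9.1148). Price 52.8336; hedge Δ=0.7772, bond B=-95.0120.
  t=0,j=0: stock 164.0000 → up 190.2400 (V=52.8336), down 119.7200 (V=22.5781). Price 42.6829; hedge Δ=0.4290, bond B=-27.6788.
Root portfolio cost Δ·164+B reproduces V0=42.6829.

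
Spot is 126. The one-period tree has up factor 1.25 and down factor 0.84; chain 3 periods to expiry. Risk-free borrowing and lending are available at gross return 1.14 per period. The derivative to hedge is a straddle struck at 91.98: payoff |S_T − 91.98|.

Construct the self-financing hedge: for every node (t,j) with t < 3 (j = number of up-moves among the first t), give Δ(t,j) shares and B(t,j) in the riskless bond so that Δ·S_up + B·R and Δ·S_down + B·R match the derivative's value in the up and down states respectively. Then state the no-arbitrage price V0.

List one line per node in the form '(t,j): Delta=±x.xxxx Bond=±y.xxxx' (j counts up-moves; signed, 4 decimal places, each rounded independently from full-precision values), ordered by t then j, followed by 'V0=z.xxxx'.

(0,0): Delta=0.9629 Bond=-56.9590
(1,0): Delta=0.8124 Bond=-48.9993
(1,1): Delta=1.0000 Bond=-70.7756
(2,0): Delta=0.0508 Bond=11.8452
(2,1): Delta=1.0000 Bond=-80.6842
(2,2): Delta=1.0000 Bond=-80.6842
V0=64.3671

No-arbitrage ⇒ martingale measure with p* = (R−d)/(u−d) = 0.7317.
Terminal payoffs: V(3,0)=17.2993, V(3,1)=19.1520, V(3,2)=73.3950, V(3,3)=154.1137
(2,0): S=88.9056. Δ = (V_up−V_dn)/(S_up−S_dn) = (19.1520−17.2993)/(111.1320−74.6807) = 0.0508. V = [p*·19.1520 + (1−p*)·17.2993]/1.14 = 16.3640. B = V − Δ·S = 11.8452.
(2,1): S=132.3000. Δ = (V_up−V_dn)/(S_up−S_dn) = (73.3950−19.1520)/(165.3750−111.1320) = 1.0000. V = [p*·73.3950 + (1−p*)·19.1520]/1.14 = 51.6158. B = V − Δ·S = -80.6842.
(2,2): S=196.8750. Δ = (V_up−V_dn)/(S_up−S_dn) = (154.1137−73.3950)/(246.0938−165.3750) = 1.0000. V = [p*·154.1137 + (1−p*)·73.3950]/1.14 = 116.1908. B = V − Δ·S = -80.6842.
(1,0): S=105.8400. Δ = (V_up−V_dn)/(S_up−S_dn) = (51.6158−16.3640)/(132.3000−88.9056) = 0.8124. V = [p*·51.6158 + (1−p*)·16.3640]/1.14 = 36.9807. B = V − Δ·S = -48.9993.
(1,1): S=157.5000. Δ = (V_up−V_dn)/(S_up−S_dn) = (116.1908−51.6158)/(196.8750−132.3000) = 1.0000. V = [p*·116.1908 + (1−p*)·51.6158]/1.14 = 86.7244. B = V − Δ·S = -70.7756.
(0,0): S=126.0000. Δ = (V_up−V_dn)/(S_up−S_dn) = (86.7244−36.9807)/(157.5000−105.8400) = 0.9629. V = [p*·86.7244 + (1−p*)·36.9807]/1.14 = 64.3671. B = V − Δ·S = -56.9590.
Self-financing check: at every node Δ·S+B equals the discounted successor values.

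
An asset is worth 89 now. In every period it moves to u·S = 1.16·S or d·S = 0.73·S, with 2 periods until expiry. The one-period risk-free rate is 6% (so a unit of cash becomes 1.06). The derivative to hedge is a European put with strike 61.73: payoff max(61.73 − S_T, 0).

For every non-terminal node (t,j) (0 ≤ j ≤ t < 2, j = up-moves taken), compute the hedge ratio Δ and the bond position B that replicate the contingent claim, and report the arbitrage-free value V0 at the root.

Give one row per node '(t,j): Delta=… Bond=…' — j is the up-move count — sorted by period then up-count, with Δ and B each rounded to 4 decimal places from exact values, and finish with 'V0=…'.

(0,0): Delta=-0.0820 Bond=7.9855
(1,0): Delta=-0.5119 Bond=36.3980
(1,1): Delta=0.0000 Bond=0.0000
V0=0.6884

Under the risk-neutral measure, an up-move has probability p* = (R−d)/(u−d) = 0.7674 and values discount at R = 1.06.
Terminal values V(2,·): V(2,0)=14.3019, V(2,1)=0.0000, V(2,2)=0.0000
  t=1,j=0: stock 64.9700 → up 75.3652 (V=0.0000), down 47.4281 (V=14.3019). Price 3.1378; hedge Δ=-0.5119, bond B=36.3980.
  t=1,j=1: stock 103.2400 → up 119.7584 (V=0.0000), down 75.3652 (V=0.0000). Price 0.0000; hedge Δ=0.0000, bond B=0.0000.
  t=0,j=0: stock 89.0000 → up 103.2400 (V=0.0000), down 64.9700 (V=3.1378). Price 0.6884; hedge Δ=-0.0820, bond B=7.9855.
Root portfolio cost Δ·89+B reproduces V0=0.6884.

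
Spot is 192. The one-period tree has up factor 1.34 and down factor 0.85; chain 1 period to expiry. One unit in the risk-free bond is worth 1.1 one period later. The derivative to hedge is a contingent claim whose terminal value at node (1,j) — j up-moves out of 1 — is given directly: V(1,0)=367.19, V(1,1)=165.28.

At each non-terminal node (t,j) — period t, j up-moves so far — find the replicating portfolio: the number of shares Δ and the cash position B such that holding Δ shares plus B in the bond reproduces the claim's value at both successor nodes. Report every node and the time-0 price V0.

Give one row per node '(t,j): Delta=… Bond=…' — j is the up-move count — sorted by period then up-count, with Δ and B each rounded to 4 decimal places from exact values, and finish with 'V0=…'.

(0,0): Delta=-2.1462 Bond=652.2200
V0=240.1588

Risk-neutral probability p* = (R−d)/(u−d) = (1.1−0.85)/(1.34−0.85) = 0.5102.
At expiry t=1: V(1,0)=367.1900, V(1,1)=165.2800
Node (0,0) S=192.0000: V=(p*·165.2800+(1−p*)·367.1900)/1.1=240.1588; Δ=(165.2800−367.1900)/(257.2800−163.2000)=-2.1462; B=V−Δ·S=652.2200
Root portfolio cost Δ·192+B reproduces V0=240.1588.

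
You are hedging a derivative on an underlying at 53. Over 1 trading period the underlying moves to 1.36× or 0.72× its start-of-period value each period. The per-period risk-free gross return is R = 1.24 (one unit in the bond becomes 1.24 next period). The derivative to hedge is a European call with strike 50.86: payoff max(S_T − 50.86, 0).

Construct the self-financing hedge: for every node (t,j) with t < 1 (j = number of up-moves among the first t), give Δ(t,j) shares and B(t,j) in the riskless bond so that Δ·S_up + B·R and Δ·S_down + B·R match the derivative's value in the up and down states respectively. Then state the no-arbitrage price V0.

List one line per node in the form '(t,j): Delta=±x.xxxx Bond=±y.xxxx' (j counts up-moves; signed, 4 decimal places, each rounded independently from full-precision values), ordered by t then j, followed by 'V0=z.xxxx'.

Since d<R<u, set p* = (R−d)/(u−d) = 0.8125; price each node as the discounted p*-expectation of its children.
Terminal values V(1,·): V(1,0)=0.0000, V(1,1)=21.2200
Node (0,0) S=53.0000: V=(p*·21.2200+(1−p*)·0.0000)/1.24=13.9042; Δ=(21.2200−0.0000)/(72.0800−38.1600)=0.6256; B=V−Δ·S=-19.2520
Each (Δ,B) replicates both successor values, so the strategy is self-financing and V0 is arbitrage-free.

(0,0): Delta=0.6256 Bond=-19.2520
V0=13.9042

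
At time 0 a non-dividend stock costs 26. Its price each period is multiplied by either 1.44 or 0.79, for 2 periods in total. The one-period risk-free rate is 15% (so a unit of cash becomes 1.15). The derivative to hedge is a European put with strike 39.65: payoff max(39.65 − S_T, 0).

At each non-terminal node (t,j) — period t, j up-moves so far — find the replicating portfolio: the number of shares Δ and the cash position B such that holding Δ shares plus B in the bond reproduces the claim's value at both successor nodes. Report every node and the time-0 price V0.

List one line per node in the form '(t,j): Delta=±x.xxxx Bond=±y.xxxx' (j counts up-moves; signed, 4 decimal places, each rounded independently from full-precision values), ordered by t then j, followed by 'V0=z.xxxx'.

The replicating-portfolio and risk-neutral prices coincide; use p* = (1.15−0.79)/(1.44−0.79) = 0.5538 for the latter.
Payoff layer (t=2): V(2,0)=23.4234, V(2,1)=10.0724, V(2,2)=0.0000
(1,0): S=20.5400. Δ = (V_up−V_dn)/(S_up−S_dn) = (10.0724−23.4234)/(29.5776−16.2266) = -1.0000. V = [p*·10.0724 + (1−p*)·23.4234]/1.15 = 13.9383. B = V − Δ·S = 34.4783.
(1,1): S=37.4400. Δ = (V_up−V_dn)/(S_up−S_dn) = (0.0000−10.0724)/(53.9136−29.5776) = -0.4139. V = [p*·0.0000 + (1−p*)·10.0724]/1.15 = 3.9077. B = V − Δ·S = 19.4037.
(0,0): S=26.0000. Δ = (V_up−V_dn)/(S_up−S_dn) = (3.9077−13.9383)/(37.4400−20.5400) = -0.5935. V = [p*·3.9077 + (1−p*)·13.9383]/1.15 = 7.2894. B = V − Δ·S = 22.7211.
The time-0 hedge costs 7.2894, which is the no-arbitrage price.

(0,0): Delta=-0.5935 Bond=22.7211
(1,0): Delta=-1.0000 Bond=34.4783
(1,1): Delta=-0.4139 Bond=19.4037
V0=7.2894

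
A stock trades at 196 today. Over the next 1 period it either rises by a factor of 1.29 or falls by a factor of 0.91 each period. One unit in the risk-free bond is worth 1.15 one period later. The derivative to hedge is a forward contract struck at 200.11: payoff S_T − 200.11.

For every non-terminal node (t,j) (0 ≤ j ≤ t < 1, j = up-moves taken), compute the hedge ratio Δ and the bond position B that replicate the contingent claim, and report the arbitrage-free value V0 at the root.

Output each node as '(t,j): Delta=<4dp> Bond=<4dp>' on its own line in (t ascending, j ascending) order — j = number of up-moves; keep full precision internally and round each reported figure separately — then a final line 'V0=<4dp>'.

Under the risk-neutral measure, an up-move has probability p* = (R−d)/(u−d) = 0.6316 and values discount at R = 1.15.
Terminal values V(1,·): V(1,0)=-21.7500, V(1,1)=52.7300
Node (0,0) S=196.0000: V=(p*·52.7300+(1−p*)·-21.7500)/1.15=21.9913; Δ=(52.7300−-21.7500)/(252.8400−178.3600)=1.0000; B=V−Δ·S=-174.0087
The time-0 hedge costs 21.9913, which is the no-arbitrage price.

(0,0): Delta=1.0000 Bond=-174.0087
V0=21.9913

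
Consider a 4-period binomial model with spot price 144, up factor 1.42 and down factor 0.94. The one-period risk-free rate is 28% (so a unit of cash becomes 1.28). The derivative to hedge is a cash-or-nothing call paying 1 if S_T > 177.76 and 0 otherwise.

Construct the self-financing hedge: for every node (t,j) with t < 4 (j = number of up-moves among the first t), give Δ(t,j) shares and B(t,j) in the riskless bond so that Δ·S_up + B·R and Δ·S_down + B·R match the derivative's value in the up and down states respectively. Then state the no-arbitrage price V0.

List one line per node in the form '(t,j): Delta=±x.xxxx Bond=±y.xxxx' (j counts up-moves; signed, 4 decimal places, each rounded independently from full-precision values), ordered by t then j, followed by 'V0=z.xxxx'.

Since d<R<u, set p* = (R−d)/(u−d) = 0.7083; price each node as the discounted p*-expectation of its children.
At expiry t=4: V(4,0)=0.0000, V(4,1)=0.0000, V(4,2)=1.0000, V(4,3)=1.0000, V(4,4)=1.0000
(3,0): S=119.6041. Δ = (V_up−V_dn)/(S_up−S_dn) = (0.0000−0.0000)/(169.8378−112.4279) = 0.0000. V = [p*·0.0000 + (1−p*)·0.0000]/1.28 = 0.0000. B = V − Δ·S = 0.0000.
(3,1): S=180.6785. Δ = (V_up−V_dn)/(S_up−S_dn) = (1.0000−0.0000)/(256.5635−169.8378) = 0.0115. V = [p*·1.0000 + (1−p*)·0.0000]/1.28 = 0.5534. B = V − Δ·S = -1.5299.
(3,2): S=272.9399. Δ = (V_up−V_dn)/(S_up−S_dn) = (1.0000−1.0000)/(387.5747−256.5635) = 0.0000. V = [p*·1.0000 + (1−p*)·1.0000]/1.28 = 0.7812. B = V − Δ·S = 0.7812.
(3,3): S=412.3135. Δ = (V_up−V_dn)/(S_up−S_dn) = (1.0000−1.0000)/(585.4851−387.5747) = 0.0000. V = [p*·1.0000 + (1−p*)·1.0000]/1.28 = 0.7812. B = V − Δ·S = 0.7812.
(2,0): S=127.2384. Δ = (V_up−V_dn)/(S_up−S_dn) = (0.5534−0.0000)/(180.6785−119.6041) = 0.0091. V = [p*·0.5534 + (1−p*)·0.0000]/1.28 = 0.3062. B = V − Δ·S = -0.8467.
(2,1): S=192.2112. Δ = (V_up−V_dn)/(S_up−S_dn) = (0.7812−0.5534)/(272.9399−180.6785) = 0.0025. V = [p*·0.7812 + (1−p*)·0.5534]/1.28 = 0.5584. B = V − Δ·S = 0.0837.
(2,2): S=290.3616. Δ = (V_up−V_dn)/(S_up−S_dn) = (0.7812−0.7812)/(412.3135−272.9399) = 0.0000. V = [p*·0.7812 + (1−p*)·0.7812]/1.28 = 0.6104. B = V − Δ·S = 0.6104.
(1,0): S=135.3600. Δ = (V_up−V_dn)/(S_up−S_dn) = (0.5584−0.3062)/(192.2112−127.2384) = 0.0039. V = [p*·0.5584 + (1−p*)·0.3062]/1.28 = 0.3788. B = V − Δ·S = -0.1466.
(1,1): S=204.4800. Δ = (V_up−V_dn)/(S_up−S_dn) = (0.6104−0.5584)/(290.3616−192.2112) = 0.0005. V = [p*·0.6104 + (1−p*)·0.5584]/1.28 = 0.4650. B = V − Δ·S = 0.3568.
(0,0): S=144.0000. Δ = (V_up−V_dn)/(S_up−S_dn) = (0.4650−0.3788)/(204.4800−135.3600) = 0.0012. V = [p*·0.4650 + (1−p*)·0.3788]/1.28 = 0.3436. B = V − Δ·S = 0.1641.
Self-financing check: at every node Δ·S+B equals the discounted successor values.

(0,0): Delta=0.0012 Bond=0.1641
(1,0): Delta=0.0039 Bond=-0.1466
(1,1): Delta=0.0005 Bond=0.3568
(2,0): Delta=0.0091 Bond=-0.8467
(2,1): Delta=0.0025 Bond=0.0837
(2,2): Delta=0.0000 Bond=0.6104
(3,0): Delta=0.0000 Bond=0.0000
(3,1): Delta=0.0115 Bond=-1.5299
(3,2): Delta=0.0000 Bond=0.7812
(3,3): Delta=0.0000 Bond=0.7812
V0=0.3436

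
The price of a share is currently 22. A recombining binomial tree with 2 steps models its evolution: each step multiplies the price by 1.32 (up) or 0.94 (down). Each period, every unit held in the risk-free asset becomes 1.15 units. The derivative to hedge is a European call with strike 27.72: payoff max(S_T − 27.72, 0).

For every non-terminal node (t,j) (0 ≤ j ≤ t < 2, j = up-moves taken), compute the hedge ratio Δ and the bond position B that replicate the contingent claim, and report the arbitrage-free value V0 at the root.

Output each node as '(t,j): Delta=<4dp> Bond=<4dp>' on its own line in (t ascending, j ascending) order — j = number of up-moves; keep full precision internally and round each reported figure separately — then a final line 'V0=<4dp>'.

Since d<R<u, set p* = (R−d)/(u−d) = 0.5526; price each node as the discounted p*-expectation of its children.
Payoff layer (t=2): V(2,0)=0.0000, V(2,1)=0.0000, V(2,2)=10.6128
  t=1,j=0: stock 20.6800 → up 27.2976 (V=0.0000), down 19.4392 (V=0.0000). Price 0.0000; hedge Δ=0.0000, bond B=0.0000.
  t=1,j=1: stock 29.0400 → up 38.3328 (V=10.6128), down 27.2976 (V=0.0000). Price 5.1000; hedge Δ=0.9617, bond B=-22.8284.
  t=0,j=0: stock 22.0000 → up 29.0400 (V=5.1000), down 20.6800 (V=0.0000). Price 2.4508; hedge Δ=0.6100, bond B=-10.9702.
The time-0 hedge costs 2.4508, which is the no-arbitrage price.

(0,0): Delta=0.6100 Bond=-10.9702
(1,0): Delta=0.0000 Bond=0.0000
(1,1): Delta=0.9617 Bond=-22.8284
V0=2.4508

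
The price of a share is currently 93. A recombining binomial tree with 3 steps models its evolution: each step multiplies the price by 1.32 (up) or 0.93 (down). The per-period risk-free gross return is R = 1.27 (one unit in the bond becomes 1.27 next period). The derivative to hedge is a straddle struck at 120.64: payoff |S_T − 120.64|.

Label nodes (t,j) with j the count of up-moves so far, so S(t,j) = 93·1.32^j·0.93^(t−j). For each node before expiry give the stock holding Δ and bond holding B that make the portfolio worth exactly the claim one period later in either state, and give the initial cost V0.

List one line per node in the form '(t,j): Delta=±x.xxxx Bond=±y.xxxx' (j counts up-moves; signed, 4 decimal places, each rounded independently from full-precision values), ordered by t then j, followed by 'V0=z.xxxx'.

(0,0): Delta=0.8718 Bond=-46.2737
(1,0): Delta=0.2235 Bond=-2.6932
(1,1): Delta=0.9390 Bond=-67.0139
(2,0): Delta=-1.0000 Bond=94.9921
(2,1): Delta=0.3503 Bond=-17.8928
(2,2): Delta=1.0000 Bond=-94.9921
V0=34.8062

Risk-neutral probability p* = (R−d)/(u−d) = (1.27−0.93)/(1.32−0.93) = 0.8718.
Payoff layer (t=3): V(3,0)=45.8348, V(3,1)=14.4649, V(3,2)=30.0602, V(3,3)=93.2570
  t=2,j=0: stock 80.4357 → up 106.1751 (V=14.4649), down 74.8052 (V=45.8348). Price 14.5564; hedge Δ=-1.0000, bond B=94.9921.
  t=2,j=1: stock 114.1668 → up 150.7002 (V=30.0602), down 106.1751 (V=14.4649). Price 22.0951; hedge Δ=0.3503, bond B=-17.8928.
  t=2,j=2: stock 162.0432 → up 213.8970 (V=93.2570), down 150.7002 (V=30.0602). Price 67.0511; hedge Δ=1.0000, bond B=-94.9921.
  t=1,j=0: stock 86.4900 → up 114.1668 (V=22.0951), down 80.4357 (V=14.5564). Price 16.6367; hedge Δ=0.2235, bond B=-2.6932.
  t=1,j=1: stock 122.7600 → up 162.0432 (V=67.0511), down 114.1668 (V=22.0951). Price 48.2579; hedge Δ=0.9390, bond B=-67.0139.
  t=0,j=0: stock 93.0000 → up 122.7600 (V=48.2579), down 86.4900 (V=16.6367). Price 34.8062; hedge Δ=0.8718, bond B=-46.2737.
Check: Δ(0,0)·S0 + B(0,0) = 34.8062 = V0.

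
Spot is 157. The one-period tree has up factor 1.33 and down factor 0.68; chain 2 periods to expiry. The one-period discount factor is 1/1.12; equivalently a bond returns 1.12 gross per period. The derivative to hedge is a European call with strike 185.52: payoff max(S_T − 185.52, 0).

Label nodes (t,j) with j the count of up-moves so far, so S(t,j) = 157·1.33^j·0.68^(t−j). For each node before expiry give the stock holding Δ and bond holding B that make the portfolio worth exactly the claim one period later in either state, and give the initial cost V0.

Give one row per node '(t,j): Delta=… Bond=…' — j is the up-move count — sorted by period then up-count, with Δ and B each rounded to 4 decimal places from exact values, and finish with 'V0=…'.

Since d<R<u, set p* = (R−d)/(u−d) = 0.6769; price each node as the discounted p*-expectation of its children.
At expiry t=2: V(2,0)=0.0000, V(2,1)=0.0000, V(2,2)=92.1973
(1,0): S=106.7600. Δ = (V_up−V_dn)/(S_up−S_dn) = (0.0000−0.0000)/(141.9908−72.5968) = 0.0000. V = [p*·0.0000 + (1−p*)·0.0000]/1.12 = 0.0000. B = V − Δ·S = 0.0000.
(1,1): S=208.8100. Δ = (V_up−V_dn)/(S_up−S_dn) = (92.1973−0.0000)/(277.7173−141.9908) = 0.6793. V = [p*·92.1973 + (1−p*)·0.0000]/1.12 = 55.7236. B = V − Δ·S = -86.1184.
(0,0): S=157.0000. Δ = (V_up−V_dn)/(S_up−S_dn) = (55.7236−0.0000)/(208.8100−106.7600) = 0.5460. V = [p*·55.7236 + (1−p*)·0.0000]/1.12 = 33.6791. B = V − Δ·S = -52.0496.
The time-0 hedge costs 33.6791, which is the no-arbitrage price.

(0,0): Delta=0.5460 Bond=-52.0496
(1,0): Delta=0.0000 Bond=0.0000
(1,1): Delta=0.6793 Bond=-86.1184
V0=33.6791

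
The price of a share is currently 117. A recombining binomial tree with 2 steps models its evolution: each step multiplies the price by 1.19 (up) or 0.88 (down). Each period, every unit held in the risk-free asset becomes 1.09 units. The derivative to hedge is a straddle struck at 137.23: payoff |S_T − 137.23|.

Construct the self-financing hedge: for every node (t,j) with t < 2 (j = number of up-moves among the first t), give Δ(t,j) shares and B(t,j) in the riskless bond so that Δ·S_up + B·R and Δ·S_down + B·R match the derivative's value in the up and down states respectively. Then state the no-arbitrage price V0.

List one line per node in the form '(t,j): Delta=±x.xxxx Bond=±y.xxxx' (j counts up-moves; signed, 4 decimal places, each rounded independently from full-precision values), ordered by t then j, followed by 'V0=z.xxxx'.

Since d<R<u, set p* = (R−d)/(u−d) = 0.6774; price each node as the discounted p*-expectation of its children.
At expiry t=2: V(2,0)=46.6252, V(2,1)=14.7076, V(2,2)=28.4537
Node (1,0) S=102.9600: V=(p*·14.7076+(1−p*)·46.6252)/1.09=22.9391; Δ=(14.7076−46.6252)/(122.5224−90.6048)=-1.0000; B=V−Δ·S=125.8991
Node (1,1) S=139.2300: V=(p*·28.4537+(1−p*)·14.7076)/1.09=22.0362; Δ=(28.4537−14.7076)/(165.6837−122.5224)=0.3185; B=V−Δ·S=-22.3060
Node (0,0) S=117.0000: V=(p*·22.0362+(1−p*)·22.9391)/1.09=20.4839; Δ=(22.0362−22.9391)/(139.2300−102.9600)=-0.0249; B=V−Δ·S=23.3964
The time-0 hedge costs 20.4839, which is the no-arbitrage price.

(0,0): Delta=-0.0249 Bond=23.3964
(1,0): Delta=-1.0000 Bond=125.8991
(1,1): Delta=0.3185 Bond=-22.3060
V0=20.4839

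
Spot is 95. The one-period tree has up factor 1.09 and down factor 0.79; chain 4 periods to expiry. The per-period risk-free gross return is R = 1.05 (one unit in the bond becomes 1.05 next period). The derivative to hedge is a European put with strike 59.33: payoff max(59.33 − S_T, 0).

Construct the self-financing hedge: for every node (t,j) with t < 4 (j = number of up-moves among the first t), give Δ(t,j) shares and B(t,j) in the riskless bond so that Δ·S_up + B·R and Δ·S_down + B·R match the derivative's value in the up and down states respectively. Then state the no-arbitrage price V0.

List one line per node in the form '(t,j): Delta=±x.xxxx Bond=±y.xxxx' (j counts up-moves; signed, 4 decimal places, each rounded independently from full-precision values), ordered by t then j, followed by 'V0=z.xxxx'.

(0,0): Delta=-0.0126 Bond=1.2591
(1,0): Delta=-0.0871 Bond=6.9141
(1,1): Delta=-0.0043 Bond=0.4618
(2,0): Delta=-0.4844 Bond=30.8120
(2,1): Delta=-0.0428 Bond=3.6364
(2,2): Delta=0.0000 Bond=0.0000
(3,0): Delta=-1.0000 Bond=56.5048
(3,1): Delta=-0.4269 Bond=28.6369
(3,2): Delta=0.0000 Bond=0.0000
(3,3): Delta=0.0000 Bond=0.0000
V0=0.0618

Since d<R<u, set p* = (R−d)/(u−d) = 0.8667; price each node as the discounted p*-expectation of its children.
Terminal values V(4,·): V(4,0)=22.3274, V(4,1)=8.2758, V(4,2)=0.0000, V(4,3)=0.0000, V(4,4)=0.0000
  t=3,j=0: stock 46.8387 → up 51.0542 (V=8.2758), down 37.0026 (V=22.3274). Price 9.6661; hedge Δ=-1.0000, bond B=56.5048.
  t=3,j=1: stock 64.6256 → up 70.4419 (V=0.0000), down 51.0542 (V=8.2758). Price 1.0509; hedge Δ=-0.4269, bond B=28.6369.
  t=3,j=2: stock 89.1669 → up 97.1919 (V=0.0000), down 70.4419 (V=0.0000). Price 0.0000; hedge Δ=0.0000, bond B=0.0000.
  t=3,j=3: stock 123.0278 → up 134.1003 (V=0.0000), down 97.1919 (V=0.0000). Price 0.0000; hedge Δ=0.0000, bond B=0.0000.
  t=2,j=0: stock 59.2895 → up 64.6256 (V=1.0509), down 46.8387 (V=9.6661). Price 2.0948; hedge Δ=-0.4844, bond B=30.8120.
  t=2,j=1: stock 81.8045 → up 89.1669 (V=0.0000), down 64.6256 (V=1.0509). Price 0.1334; hedge Δ=-0.0428, bond B=3.6364.
  t=2,j=2: stock 112.8695 → up 123.0278 (V=0.0000), down 89.1669 (V=0.0000). Price 0.0000; hedge Δ=0.0000, bond B=0.0000.
  t=1,j=0: stock 75.0500 → up 81.8045 (V=0.1334), down 59.2895 (V=2.0948). Price 0.3762; hedge Δ=-0.0871, bond B=6.9141.
  t=1,j=1: stock 103.5500 → up 112.8695 (V=0.0000), down 81.8045 (V=0.1334). Price 0.0169; hedge Δ=-0.0043, bond B=0.4618.
  t=0,j=0: stock 95.0000 → up 103.5500 (V=0.0169), down 75.0500 (V=0.3762). Price 0.0618; hedge Δ=-0.0126, bond B=1.2591.
Each (Δ,B) replicates both successor values, so the strategy is self-financing and V0 is arbitrage-free.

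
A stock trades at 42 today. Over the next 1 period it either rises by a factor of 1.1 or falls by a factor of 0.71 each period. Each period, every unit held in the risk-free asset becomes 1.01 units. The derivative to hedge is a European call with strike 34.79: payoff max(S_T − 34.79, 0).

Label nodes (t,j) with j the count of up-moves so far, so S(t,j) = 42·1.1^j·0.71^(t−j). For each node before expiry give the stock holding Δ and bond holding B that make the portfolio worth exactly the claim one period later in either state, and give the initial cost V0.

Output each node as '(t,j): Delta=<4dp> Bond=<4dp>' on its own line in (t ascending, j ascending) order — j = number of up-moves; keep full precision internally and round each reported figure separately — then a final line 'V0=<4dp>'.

(0,0): Delta=0.6966 Bond=-20.5664
V0=8.6900

No-arbitrage ⇒ martingale measure with p* = (R−d)/(u−d) = 0.7692.
Terminal values V(1,·): V(1,0)=0.0000, V(1,1)=11.4100
(0,0): S=42.0000. Δ = (V_up−V_dn)/(S_up−S_dn) = (11.4100−0.0000)/(46.2000−29.8200) = 0.6966. V = [p*·11.4100 + (1−p*)·0.0000]/1.01 = 8.6900. B = V − Δ·S = -20.5664.
Check: Δ(0,0)·S0 + B(0,0) = 8.6900 = V0.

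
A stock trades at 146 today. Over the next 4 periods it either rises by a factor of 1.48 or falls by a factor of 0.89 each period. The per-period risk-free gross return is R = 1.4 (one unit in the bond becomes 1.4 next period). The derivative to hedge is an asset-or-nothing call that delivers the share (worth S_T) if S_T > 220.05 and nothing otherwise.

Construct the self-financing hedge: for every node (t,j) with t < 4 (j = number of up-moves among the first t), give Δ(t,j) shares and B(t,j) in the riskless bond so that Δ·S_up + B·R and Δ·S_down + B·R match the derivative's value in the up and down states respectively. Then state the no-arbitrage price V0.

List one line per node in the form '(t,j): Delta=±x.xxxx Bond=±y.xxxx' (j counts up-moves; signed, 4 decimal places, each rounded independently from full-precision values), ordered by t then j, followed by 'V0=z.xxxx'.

(0,0): Delta=1.0301 Bond=-4.7424
(1,0): Delta=1.2302 Bond=-32.6435
(1,1): Delta=1.0112 Bond=-2.5603
(2,0): Delta=2.2922 Bond=-168.5219
(2,1): Delta=1.1300 Bond=-26.4348
(2,2): Delta=1.0000 Bond=0.0000
(3,0): Delta=0.0000 Bond=0.0000
(3,1): Delta=2.5085 Bond=-272.9394
(3,2): Delta=1.0000 Bond=0.0000
(3,3): Delta=1.0000 Bond=0.0000
V0=145.6501

Risk-neutral probability p* = (R−d)/(u−d) = (1.4−0.89)/(1.48−0.89) = 0.8644.
Terminal payoffs: V(4,0)=0.0000, V(4,1)=0.0000, V(4,2)=253.3123, V(4,3)=421.2385, V(4,4)=700.4864
Node (3,0) S=102.9255: V=(p*·0.0000+(1−p*)·0.0000)/1.4=0.0000; Δ=(0.0000−0.0000)/(152.3297−91.6037)=0.0000; B=V−Δ·S=0.0000
Node (3,1) S=171.1570: V=(p*·253.3123+(1−p*)·0.0000)/1.4=156.4035; Δ=(253.3123−0.0000)/(253.3123−152.3297)=2.5085; B=V−Δ·S=-272.9394
Node (3,2) S=284.6206: V=(p*·421.2385+(1−p*)·253.3123)/1.4=284.6206; Δ=(421.2385−253.3123)/(421.2385−253.3123)=1.0000; B=V−Δ·S=0.0000
Node (3,3) S=473.3016: V=(p*·700.4864+(1−p*)·421.2385)/1.4=473.3016; Δ=(700.4864−421.2385)/(700.4864−421.2385)=1.0000; B=V−Δ·S=0.0000
Node (2,0) S=115.6466: V=(p*·156.4035+(1−p*)·0.0000)/1.4=96.5687; Δ=(156.4035−0.0000)/(171.1570−102.9255)=2.2922; B=V−Δ·S=-168.5219
Node (2,1) S=192.3112: V=(p*·284.6206+(1−p*)·156.4035)/1.4=190.8823; Δ=(284.6206−156.4035)/(284.6206−171.1570)=1.1300; B=V−Δ·S=-26.4348
Node (2,2) S=319.7984: V=(p*·473.3016+(1−p*)·284.6206)/1.4=319.7984; Δ=(473.3016−284.6206)/(473.3016−284.6206)=1.0000; B=V−Δ·S=0.0000
Node (1,0) S=129.9400: V=(p*·190.8823+(1−p*)·96.5687)/1.4=127.2100; Δ=(190.8823−96.5687)/(192.3112−115.6466)=1.2302; B=V−Δ·S=-32.6435
Node (1,1) S=216.0800: V=(p*·319.7984+(1−p*)·190.8823)/1.4=215.9416; Δ=(319.7984−190.8823)/(319.7984−192.3112)=1.0112; B=V−Δ·S=-2.5603
Node (0,0) S=146.0000: V=(p*·215.9416+(1−p*)·127.2100)/1.4=145.6501; Δ=(215.9416−127.2100)/(216.0800−129.9400)=1.0301; B=V−Δ·S=-4.7424
The time-0 hedge costs 145.6501, which is the no-arbitrage price.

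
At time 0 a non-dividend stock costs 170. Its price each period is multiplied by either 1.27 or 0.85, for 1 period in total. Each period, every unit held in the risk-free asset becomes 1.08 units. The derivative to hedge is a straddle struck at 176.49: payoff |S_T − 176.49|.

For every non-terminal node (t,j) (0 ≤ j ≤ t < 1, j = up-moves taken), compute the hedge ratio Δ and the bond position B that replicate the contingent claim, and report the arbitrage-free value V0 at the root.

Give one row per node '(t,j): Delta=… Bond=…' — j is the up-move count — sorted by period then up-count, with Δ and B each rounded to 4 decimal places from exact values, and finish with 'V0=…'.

Since d<R<u, set p* = (R−d)/(u−d) = 0.5476; price each node as the discounted p*-expectation of its children.
Terminal payoffs: V(1,0)=31.9900, V(1,1)=39.4100
Node (0,0) S=170.0000: V=(p*·39.4100+(1−p*)·31.9900)/1.08=33.3827; Δ=(39.4100−31.9900)/(215.9000−144.5000)=0.1039; B=V−Δ·S=15.7160
Root portfolio cost Δ·170+B reproduces V0=33.3827.

(0,0): Delta=0.1039 Bond=15.7160
V0=33.3827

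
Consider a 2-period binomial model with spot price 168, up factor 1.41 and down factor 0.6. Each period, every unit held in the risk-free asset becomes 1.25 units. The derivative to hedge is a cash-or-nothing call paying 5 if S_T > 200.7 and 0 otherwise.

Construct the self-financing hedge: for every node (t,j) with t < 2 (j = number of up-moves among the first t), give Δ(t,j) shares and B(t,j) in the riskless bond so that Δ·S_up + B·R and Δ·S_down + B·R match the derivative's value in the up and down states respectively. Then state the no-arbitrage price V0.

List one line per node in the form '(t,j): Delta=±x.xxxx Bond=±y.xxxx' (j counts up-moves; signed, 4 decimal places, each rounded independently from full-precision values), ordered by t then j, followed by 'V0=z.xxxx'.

(0,0): Delta=0.0236 Bond=-1.9021
(1,0): Delta=0.0000 Bond=0.0000
(1,1): Delta=0.0261 Bond=-2.9630
V0=2.0607

Under the risk-neutral measure, an up-move has probability p* = (R−d)/(u−d) = 0.8025 and values discount at R = 1.25.
Payoff layer (t=2): V(2,0)=0.0000, V(2,1)=0.0000, V(2,2)=5.0000
Node (1,0) S=100.8000: V=(p*·0.0000+(1−p*)·0.0000)/1.25=0.0000; Δ=(0.0000−0.0000)/(142.1280−60.4800)=0.0000; B=V−Δ·S=0.0000
Node (1,1) S=236.8800: V=(p*·5.0000+(1−p*)·0.0000)/1.25=3.2099; Δ=(5.0000−0.0000)/(334.0008−142.1280)=0.0261; B=V−Δ·S=-2.9630
Node (0,0) S=168.0000: V=(p*·3.2099+(1−p*)·0.0000)/1.25=2.0607; Δ=(3.2099−0.0000)/(236.8800−100.8000)=0.0236; B=V−Δ·S=-1.9021
Self-financing check: at every node Δ·S+B equals the discounted successor values.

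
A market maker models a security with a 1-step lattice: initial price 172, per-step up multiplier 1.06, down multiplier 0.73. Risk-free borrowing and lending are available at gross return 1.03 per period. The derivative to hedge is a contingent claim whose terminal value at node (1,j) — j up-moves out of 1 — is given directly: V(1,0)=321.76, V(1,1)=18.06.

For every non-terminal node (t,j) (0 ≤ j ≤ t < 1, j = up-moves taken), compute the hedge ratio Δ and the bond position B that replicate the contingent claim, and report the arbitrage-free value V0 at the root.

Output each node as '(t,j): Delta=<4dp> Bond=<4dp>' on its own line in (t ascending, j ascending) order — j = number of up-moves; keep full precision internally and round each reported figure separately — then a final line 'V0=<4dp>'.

(0,0): Delta=-5.3506 Bond=964.6420
V0=44.3389

Risk-neutral probability p* = (R−d)/(u−d) = (1.03−0.73)/(1.06−0.73) = 0.9091.
Terminal payoffs: V(1,0)=321.7600, V(1,1)=18.0600
(0,0): S=172.0000. Δ = (V_up−V_dn)/(S_up−S_dn) = (18.0600−321.7600)/(182.3200−125.5600) = -5.3506. V = [p*·18.0600 + (1−p*)·321.7600]/1.03 = 44.3389. B = V − Δ·S = 964.6420.
Self-financing check: at every node Δ·S+B equals the discounted successor values.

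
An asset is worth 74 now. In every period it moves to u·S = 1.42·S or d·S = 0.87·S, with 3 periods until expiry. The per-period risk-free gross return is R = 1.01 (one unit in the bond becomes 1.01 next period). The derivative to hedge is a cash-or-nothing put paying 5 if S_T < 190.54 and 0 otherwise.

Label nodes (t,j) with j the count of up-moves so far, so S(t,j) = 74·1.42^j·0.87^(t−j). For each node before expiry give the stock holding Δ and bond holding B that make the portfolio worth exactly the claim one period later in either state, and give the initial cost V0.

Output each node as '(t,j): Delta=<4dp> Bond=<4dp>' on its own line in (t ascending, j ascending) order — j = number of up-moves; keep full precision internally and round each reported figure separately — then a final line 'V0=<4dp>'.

No-arbitrage ⇒ martingale measure with p* = (R−d)/(u−d) = 0.2545.
Terminal payoffs: V(3,0)=5.0000, V(3,1)=5.0000, V(3,2)=5.0000, V(3,3)=0.0000
(2,0): S=56.0106. Δ = (V_up−V_dn)/(S_up−S_dn) = (5.0000−5.0000)/(79.5351−48.7292) = 0.0000. V = [p*·5.0000 + (1−p*)·5.0000]/1.01 = 4.9505. B = V − Δ·S = 4.9505.
(2,1): S=91.4196. Δ = (V_up−V_dn)/(S_up−S_dn) = (5.0000−5.0000)/(129.8158−79.5351) = 0.0000. V = [p*·5.0000 + (1−p*)·5.0000]/1.01 = 4.9505. B = V − Δ·S = 4.9505.
(2,2): S=149.2136. Δ = (V_up−V_dn)/(S_up−S_dn) = (0.0000−5.0000)/(211.8833−129.8158) = -0.0609. V = [p*·0.0000 + (1−p*)·5.0000]/1.01 = 3.6904. B = V − Δ·S = 12.7813.
(1,0): S=64.3800. Δ = (V_up−V_dn)/(S_up−S_dn) = (4.9505−4.9505)/(91.4196−56.0106) = 0.0000. V = [p*·4.9505 + (1−p*)·4.9505]/1.01 = 4.9015. B = V − Δ·S = 4.9015.
(1,1): S=105.0800. Δ = (V_up−V_dn)/(S_up−S_dn) = (3.6904−4.9505)/(149.2136−91.4196) = -0.0218. V = [p*·3.6904 + (1−p*)·4.9505]/1.01 = 4.5839. B = V − Δ·S = 6.8750.
(0,0): S=74.0000. Δ = (V_up−V_dn)/(S_up−S_dn) = (4.5839−4.9015)/(105.0800−64.3800) = -0.0078. V = [p*·4.5839 + (1−p*)·4.9015]/1.01 = 4.7729. B = V − Δ·S = 5.3503.
Self-financing check: at every node Δ·S+B equals the discounted successor values.

(0,0): Delta=-0.0078 Bond=5.3503
(1,0): Delta=0.0000 Bond=4.9015
(1,1): Delta=-0.0218 Bond=6.8750
(2,0): Delta=0.0000 Bond=4.9505
(2,1): Delta=0.0000 Bond=4.9505
(2,2): Delta=-0.0609 Bond=12.7813
V0=4.7729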